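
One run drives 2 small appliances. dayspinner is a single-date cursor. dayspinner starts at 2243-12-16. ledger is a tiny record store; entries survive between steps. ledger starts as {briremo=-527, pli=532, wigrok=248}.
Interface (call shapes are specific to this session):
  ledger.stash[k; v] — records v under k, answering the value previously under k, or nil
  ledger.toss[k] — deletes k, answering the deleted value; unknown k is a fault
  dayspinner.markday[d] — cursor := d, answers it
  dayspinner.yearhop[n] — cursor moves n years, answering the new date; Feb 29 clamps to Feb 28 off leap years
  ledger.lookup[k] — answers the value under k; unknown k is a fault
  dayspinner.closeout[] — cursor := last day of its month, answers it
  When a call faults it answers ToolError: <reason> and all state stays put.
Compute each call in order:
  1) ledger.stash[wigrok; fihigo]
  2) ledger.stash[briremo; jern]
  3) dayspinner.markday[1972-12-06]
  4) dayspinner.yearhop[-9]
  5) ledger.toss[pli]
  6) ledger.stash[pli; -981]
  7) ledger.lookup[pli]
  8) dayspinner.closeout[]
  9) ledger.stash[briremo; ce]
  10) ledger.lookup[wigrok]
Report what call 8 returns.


% stash(wigrok, fihigo) ~> 248
% stash(briremo, jern) ~> -527
% markday(1972-12-06) ~> 1972-12-06
% yearhop(-9) ~> 1963-12-06
% toss(pli) ~> 532
% stash(pli, -981) ~> nil
% lookup(pli) ~> -981
% closeout() ~> 1963-12-31
% stash(briremo, ce) ~> jern
% lookup(wigrok) ~> fihigo

Answer: 1963-12-31


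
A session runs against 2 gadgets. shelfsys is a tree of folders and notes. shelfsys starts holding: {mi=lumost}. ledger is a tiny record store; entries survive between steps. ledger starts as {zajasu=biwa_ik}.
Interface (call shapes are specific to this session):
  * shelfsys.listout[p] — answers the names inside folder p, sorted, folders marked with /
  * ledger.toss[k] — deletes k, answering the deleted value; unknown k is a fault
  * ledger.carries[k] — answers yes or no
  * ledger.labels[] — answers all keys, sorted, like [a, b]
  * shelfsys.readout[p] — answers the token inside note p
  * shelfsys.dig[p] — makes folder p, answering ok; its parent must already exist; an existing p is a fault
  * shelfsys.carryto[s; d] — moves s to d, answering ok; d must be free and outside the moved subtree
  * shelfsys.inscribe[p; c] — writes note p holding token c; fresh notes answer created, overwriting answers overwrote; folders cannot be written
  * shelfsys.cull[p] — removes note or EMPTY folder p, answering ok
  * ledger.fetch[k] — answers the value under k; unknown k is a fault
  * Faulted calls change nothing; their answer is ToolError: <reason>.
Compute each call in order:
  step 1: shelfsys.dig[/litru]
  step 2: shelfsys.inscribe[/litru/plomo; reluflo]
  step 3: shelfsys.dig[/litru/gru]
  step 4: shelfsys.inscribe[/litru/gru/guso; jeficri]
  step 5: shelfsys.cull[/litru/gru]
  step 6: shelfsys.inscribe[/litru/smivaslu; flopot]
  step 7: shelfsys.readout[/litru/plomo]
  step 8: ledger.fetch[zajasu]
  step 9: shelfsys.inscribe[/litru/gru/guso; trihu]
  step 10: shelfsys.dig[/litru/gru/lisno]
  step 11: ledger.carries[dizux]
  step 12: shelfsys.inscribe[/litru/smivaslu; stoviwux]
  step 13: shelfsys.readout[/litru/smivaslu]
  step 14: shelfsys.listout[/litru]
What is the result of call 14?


I invoke dig with p: /litru, — result: ok.
Next I call inscribe with p: /litru/plomo, c: reluflo, and observe created.
I run dig with p: /litru/gru: ok.
I call inscribe with p: /litru/gru/guso, c: jeficri: created.
Then cull with p: /litru/gru, giving ToolError: not empty.
Using inscribe with p: /litru/smivaslu, c: flopot, yielding created.
Using readout with p: /litru/plomo, → reluflo.
I try fetch with k: zajasu, and get biwa_ik.
Calling inscribe with p: /litru/gru/guso, c: trihu, which returns overwrote.
Calling dig with p: /litru/gru/lisno, yielding ok.
I use carries with k: dizux, and observe no.
Now I run inscribe with p: /litru/smivaslu, c: stoviwux, and observe overwrote.
Using readout with p: /litru/smivaslu, giving stoviwux.
I use listout with p: /litru, → [gru/, plomo, smivaslu].

Answer: [gru/, plomo, smivaslu]


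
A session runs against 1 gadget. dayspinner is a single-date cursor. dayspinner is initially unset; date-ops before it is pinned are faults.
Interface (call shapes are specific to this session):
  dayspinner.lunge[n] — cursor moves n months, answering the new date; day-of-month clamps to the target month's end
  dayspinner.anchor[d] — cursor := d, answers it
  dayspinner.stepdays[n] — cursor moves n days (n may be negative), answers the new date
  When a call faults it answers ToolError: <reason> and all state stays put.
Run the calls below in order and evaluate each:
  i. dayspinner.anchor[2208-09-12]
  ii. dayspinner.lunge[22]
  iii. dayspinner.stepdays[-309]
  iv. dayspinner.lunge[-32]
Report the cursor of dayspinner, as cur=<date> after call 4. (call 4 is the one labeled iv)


Answer: cur=2207-01-06

Derivation:
Act: anchor[2208-09-12]
Obs: 2208-09-12
Act: lunge[22]
Obs: 2210-07-12
Act: stepdays[-309]
Obs: 2209-09-06
Act: lunge[-32]
Obs: 2207-01-06


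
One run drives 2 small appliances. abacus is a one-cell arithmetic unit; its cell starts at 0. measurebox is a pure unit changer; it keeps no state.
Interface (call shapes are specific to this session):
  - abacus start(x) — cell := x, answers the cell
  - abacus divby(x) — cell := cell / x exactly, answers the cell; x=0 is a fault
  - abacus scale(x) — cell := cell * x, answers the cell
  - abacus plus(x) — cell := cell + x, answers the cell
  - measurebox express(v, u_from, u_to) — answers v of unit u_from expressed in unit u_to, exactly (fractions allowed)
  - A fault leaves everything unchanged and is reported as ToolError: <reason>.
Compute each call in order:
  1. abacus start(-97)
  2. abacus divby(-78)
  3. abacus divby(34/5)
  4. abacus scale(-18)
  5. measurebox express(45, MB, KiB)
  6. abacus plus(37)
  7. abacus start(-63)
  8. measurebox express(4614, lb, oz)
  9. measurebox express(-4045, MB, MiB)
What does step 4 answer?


Answer: -1455/442

Derivation:
Invoking abacus start passing -97, yielding -97.
I use abacus divby passing -78, giving 97/78.
I invoke abacus divby passing 34/5, which returns 485/2652.
Now I run abacus scale passing -18, → -1455/442.
I invoke measurebox express passing 45, MB, KiB, — result: 703125/16.
Next I call abacus plus passing 37, yielding 14899/442.
I use abacus start passing -63, — result: -63.
Invoking measurebox express passing 4614, lb, oz, — result: 73824.
I use measurebox express passing -4045, MB, MiB, and observe -63203125/16384.


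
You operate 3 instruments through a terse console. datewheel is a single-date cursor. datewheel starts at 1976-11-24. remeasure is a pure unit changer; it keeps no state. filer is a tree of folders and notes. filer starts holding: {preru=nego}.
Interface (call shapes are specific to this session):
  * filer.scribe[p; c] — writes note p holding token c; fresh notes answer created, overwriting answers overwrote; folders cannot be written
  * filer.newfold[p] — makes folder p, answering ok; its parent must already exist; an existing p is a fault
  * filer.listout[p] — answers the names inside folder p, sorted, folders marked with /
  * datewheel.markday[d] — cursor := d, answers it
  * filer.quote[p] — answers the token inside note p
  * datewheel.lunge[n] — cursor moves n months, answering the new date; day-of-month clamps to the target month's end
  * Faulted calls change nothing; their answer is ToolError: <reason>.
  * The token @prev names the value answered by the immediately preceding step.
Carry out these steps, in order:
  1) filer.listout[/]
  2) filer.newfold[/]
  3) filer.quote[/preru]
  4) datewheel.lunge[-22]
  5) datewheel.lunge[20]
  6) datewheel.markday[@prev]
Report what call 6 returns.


→ filer.listout(/)
← [preru]
→ filer.newfold(/)
← ToolError: exists
→ filer.quote(/preru)
← nego
→ datewheel.lunge(-22)
← 1975-01-24
→ datewheel.lunge(20)
← 1976-09-24
→ datewheel.markday(@prev)
← 1976-09-24

Answer: 1976-09-24


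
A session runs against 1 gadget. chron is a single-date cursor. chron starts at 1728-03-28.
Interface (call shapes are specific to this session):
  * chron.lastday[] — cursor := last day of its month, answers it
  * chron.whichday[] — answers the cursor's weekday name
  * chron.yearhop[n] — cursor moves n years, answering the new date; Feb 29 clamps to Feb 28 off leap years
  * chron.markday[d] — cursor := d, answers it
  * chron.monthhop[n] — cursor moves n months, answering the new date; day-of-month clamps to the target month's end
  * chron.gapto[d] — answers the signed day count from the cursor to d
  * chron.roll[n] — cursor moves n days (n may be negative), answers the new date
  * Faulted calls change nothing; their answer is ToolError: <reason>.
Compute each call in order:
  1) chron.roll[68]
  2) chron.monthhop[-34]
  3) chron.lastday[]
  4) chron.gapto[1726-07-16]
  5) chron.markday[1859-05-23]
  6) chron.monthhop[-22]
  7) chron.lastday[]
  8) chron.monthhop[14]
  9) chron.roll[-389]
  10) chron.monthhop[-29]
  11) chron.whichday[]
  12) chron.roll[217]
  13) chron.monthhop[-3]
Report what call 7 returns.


I call roll(68), → 1728-06-04.
I run monthhop(-34), and observe 1725-08-04.
I use lastday(), and observe 1725-08-31.
I invoke gapto(1726-07-16), → 319.
I use markday(1859-05-23), yielding 1859-05-23.
I invoke monthhop(-22), and observe 1857-07-23.
Then lastday, yielding 1857-07-31.
Using monthhop(14): 1858-09-30.
I invoke roll(-389), giving 1857-09-06.
I run monthhop(-29), yielding 1855-04-06.
Then whichday(), yielding Friday.
I use roll(217), and see 1855-11-09.
I use monthhop(-3), giving 1855-08-09.

Answer: 1857-07-31


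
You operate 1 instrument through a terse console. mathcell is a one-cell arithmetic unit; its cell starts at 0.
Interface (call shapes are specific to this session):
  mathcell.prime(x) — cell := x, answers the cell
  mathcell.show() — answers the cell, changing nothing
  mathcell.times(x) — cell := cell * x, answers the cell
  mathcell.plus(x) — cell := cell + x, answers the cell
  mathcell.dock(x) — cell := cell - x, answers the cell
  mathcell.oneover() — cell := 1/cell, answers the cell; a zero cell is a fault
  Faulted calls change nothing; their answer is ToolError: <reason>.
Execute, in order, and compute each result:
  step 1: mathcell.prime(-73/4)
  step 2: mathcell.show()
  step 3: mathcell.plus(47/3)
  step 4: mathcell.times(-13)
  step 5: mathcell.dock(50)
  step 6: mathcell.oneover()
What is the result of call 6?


Answer: -12/197

Derivation:
Calling mathcell.prime using x→-73/4, yielding -73/4.
Next I call mathcell.show(), and see -73/4.
Calling mathcell.plus using x→47/3, and get -31/12.
Next I call mathcell.times using x→-13, and see 403/12.
I use mathcell.dock using x→50, giving -197/12.
I run mathcell.oneover(): -12/197.


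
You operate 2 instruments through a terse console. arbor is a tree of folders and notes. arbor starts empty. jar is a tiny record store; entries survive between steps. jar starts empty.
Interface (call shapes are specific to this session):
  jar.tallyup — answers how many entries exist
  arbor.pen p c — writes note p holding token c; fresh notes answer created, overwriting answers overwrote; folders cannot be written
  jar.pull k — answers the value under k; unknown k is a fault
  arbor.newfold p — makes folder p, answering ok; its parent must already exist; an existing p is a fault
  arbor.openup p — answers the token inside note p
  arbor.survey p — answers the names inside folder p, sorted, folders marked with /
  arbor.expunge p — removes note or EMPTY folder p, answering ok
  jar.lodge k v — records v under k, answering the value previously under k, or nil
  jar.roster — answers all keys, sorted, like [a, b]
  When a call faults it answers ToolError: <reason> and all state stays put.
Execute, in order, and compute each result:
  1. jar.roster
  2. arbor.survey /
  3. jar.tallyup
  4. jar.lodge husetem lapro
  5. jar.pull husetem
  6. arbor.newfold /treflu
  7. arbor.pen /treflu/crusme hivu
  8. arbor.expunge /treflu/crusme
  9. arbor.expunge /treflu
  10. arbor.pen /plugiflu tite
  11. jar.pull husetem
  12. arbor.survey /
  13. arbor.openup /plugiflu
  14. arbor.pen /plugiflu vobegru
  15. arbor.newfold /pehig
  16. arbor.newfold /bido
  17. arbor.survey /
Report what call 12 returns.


→ jar.roster()
← []
→ arbor.survey(/)
← []
→ jar.tallyup()
← 0
→ jar.lodge(husetem, lapro)
← nil
→ jar.pull(husetem)
← lapro
→ arbor.newfold(/treflu)
← ok
→ arbor.pen(/treflu/crusme, hivu)
← created
→ arbor.expunge(/treflu/crusme)
← ok
→ arbor.expunge(/treflu)
← ok
→ arbor.pen(/plugiflu, tite)
← created
→ jar.pull(husetem)
← lapro
→ arbor.survey(/)
← [plugiflu]
→ arbor.openup(/plugiflu)
← tite
→ arbor.pen(/plugiflu, vobegru)
← overwrote
→ arbor.newfold(/pehig)
← ok
→ arbor.newfold(/bido)
← ok
→ arbor.survey(/)
← [bido/, pehig/, plugiflu]

Answer: [plugiflu]


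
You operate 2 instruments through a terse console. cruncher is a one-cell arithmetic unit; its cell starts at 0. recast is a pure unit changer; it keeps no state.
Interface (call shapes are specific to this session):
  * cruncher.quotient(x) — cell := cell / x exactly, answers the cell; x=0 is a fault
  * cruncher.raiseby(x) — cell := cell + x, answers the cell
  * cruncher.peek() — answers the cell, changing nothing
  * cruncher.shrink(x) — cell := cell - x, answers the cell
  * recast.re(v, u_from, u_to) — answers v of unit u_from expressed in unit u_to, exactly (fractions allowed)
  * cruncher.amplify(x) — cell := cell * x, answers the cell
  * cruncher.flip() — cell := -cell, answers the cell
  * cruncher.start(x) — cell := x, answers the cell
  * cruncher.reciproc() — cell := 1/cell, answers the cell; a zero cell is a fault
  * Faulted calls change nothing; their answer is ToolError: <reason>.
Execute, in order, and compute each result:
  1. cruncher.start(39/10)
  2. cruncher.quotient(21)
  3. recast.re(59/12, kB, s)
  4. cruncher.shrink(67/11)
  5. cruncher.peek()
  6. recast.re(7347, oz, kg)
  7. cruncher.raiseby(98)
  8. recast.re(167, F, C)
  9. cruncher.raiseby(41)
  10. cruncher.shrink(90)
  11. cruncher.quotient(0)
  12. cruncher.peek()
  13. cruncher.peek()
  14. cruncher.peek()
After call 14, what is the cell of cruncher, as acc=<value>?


Answer: acc=33183/770

Derivation:
I invoke cruncher.start with x: 39/10, yielding 39/10.
Invoking cruncher.quotient with x: 21, and observe 13/70.
Then recast.re with v: 59/12, u_from: kB, u_to: s, — result: ToolError: incompatible units.
I try cruncher.shrink with x: 67/11, and observe -4547/770.
I try cruncher.peek(), giving -4547/770.
I invoke recast.re with v: 7347, u_from: oz, u_to: kg, → 333254314239/1600000000.
I call cruncher.raiseby with x: 98, giving 70913/770.
Then recast.re with v: 167, u_from: F, u_to: C, and observe 75.
Invoking cruncher.raiseby with x: 41, and get 102483/770.
Calling cruncher.shrink with x: 90, and get 33183/770.
Calling cruncher.quotient with x: 0, giving ToolError: division by zero.
Now I run cruncher.peek, → 33183/770.
I run cruncher.peek: 33183/770.
Now I run cruncher.peek, and observe 33183/770.


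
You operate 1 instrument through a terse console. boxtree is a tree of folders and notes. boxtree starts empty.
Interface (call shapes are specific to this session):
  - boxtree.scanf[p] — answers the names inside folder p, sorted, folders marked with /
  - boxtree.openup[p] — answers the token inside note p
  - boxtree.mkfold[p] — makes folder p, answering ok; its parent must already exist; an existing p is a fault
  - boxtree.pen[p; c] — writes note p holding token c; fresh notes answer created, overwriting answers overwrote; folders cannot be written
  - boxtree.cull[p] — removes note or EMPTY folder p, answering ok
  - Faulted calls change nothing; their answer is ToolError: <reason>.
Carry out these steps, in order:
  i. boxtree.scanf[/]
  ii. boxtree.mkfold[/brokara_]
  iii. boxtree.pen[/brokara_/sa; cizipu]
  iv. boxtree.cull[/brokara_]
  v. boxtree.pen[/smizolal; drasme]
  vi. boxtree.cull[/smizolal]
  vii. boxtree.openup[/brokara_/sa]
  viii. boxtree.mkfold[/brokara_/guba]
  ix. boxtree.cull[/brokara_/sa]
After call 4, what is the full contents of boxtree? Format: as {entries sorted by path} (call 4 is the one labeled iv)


I use boxtree.scanf on p=/, → [].
I use boxtree.mkfold on p=/brokara_, — result: ok.
Invoking boxtree.pen on p=/brokara_/sa, c=cizipu, which returns created.
Invoking boxtree.cull on p=/brokara_, giving ToolError: not empty.
Now I run boxtree.pen on p=/smizolal, c=drasme, → created.
I run boxtree.cull on p=/smizolal, and get ok.
I run boxtree.openup on p=/brokara_/sa, which returns cizipu.
Using boxtree.mkfold on p=/brokara_/guba, → ok.
Calling boxtree.cull on p=/brokara_/sa, giving ok.

Answer: {brokara_/, brokara_/sa=cizipu}


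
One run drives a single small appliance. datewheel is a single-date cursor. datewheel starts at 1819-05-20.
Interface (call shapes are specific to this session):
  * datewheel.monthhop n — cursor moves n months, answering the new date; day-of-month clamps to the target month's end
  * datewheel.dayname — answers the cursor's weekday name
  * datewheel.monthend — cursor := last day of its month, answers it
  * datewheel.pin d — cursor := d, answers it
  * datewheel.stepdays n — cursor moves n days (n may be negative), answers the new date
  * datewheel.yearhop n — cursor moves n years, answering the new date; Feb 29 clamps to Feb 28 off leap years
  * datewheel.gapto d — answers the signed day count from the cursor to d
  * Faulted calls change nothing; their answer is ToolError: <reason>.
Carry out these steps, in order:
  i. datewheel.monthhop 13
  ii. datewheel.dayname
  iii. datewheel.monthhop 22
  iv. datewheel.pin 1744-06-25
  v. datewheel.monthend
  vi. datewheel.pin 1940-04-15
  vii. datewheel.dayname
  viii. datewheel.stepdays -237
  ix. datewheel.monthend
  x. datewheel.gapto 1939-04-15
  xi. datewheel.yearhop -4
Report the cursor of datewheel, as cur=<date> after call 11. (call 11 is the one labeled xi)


Answer: cur=1935-08-31

Derivation:
Act: datewheel.monthhop[n: 13]
Obs: 1820-06-20
Act: datewheel.dayname[]
Obs: Tuesday
Act: datewheel.monthhop[n: 22]
Obs: 1822-04-20
Act: datewheel.pin[d: 1744-06-25]
Obs: 1744-06-25
Act: datewheel.monthend[]
Obs: 1744-06-30
Act: datewheel.pin[d: 1940-04-15]
Obs: 1940-04-15
Act: datewheel.dayname[]
Obs: Monday
Act: datewheel.stepdays[n: -237]
Obs: 1939-08-22
Act: datewheel.monthend[]
Obs: 1939-08-31
Act: datewheel.gapto[d: 1939-04-15]
Obs: -138
Act: datewheel.yearhop[n: -4]
Obs: 1935-08-31


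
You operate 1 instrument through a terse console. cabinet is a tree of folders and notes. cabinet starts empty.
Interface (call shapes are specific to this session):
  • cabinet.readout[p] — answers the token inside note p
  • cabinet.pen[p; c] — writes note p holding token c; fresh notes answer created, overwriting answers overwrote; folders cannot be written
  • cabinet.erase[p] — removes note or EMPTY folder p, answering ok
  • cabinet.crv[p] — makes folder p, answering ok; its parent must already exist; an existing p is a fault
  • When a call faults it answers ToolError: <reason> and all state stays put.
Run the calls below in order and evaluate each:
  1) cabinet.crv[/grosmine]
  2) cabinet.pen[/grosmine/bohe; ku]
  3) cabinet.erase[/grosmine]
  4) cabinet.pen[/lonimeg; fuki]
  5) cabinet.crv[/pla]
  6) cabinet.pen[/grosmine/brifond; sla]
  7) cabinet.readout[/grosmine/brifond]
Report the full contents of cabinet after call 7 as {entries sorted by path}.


Answer: {grosmine/, grosmine/bohe=ku, grosmine/brifond=sla, lonimeg=fuki, pla/}

Derivation:
! 1. cabinet.crv(p='/grosmine') -> ok
! 2. cabinet.pen(p='/grosmine/bohe', c='ku') -> created
! 3. cabinet.erase(p='/grosmine') -> ToolError: not empty
! 4. cabinet.pen(p='/lonimeg', c='fuki') -> created
! 5. cabinet.crv(p='/pla') -> ok
! 6. cabinet.pen(p='/grosmine/brifond', c='sla') -> created
! 7. cabinet.readout(p='/grosmine/brifond') -> sla


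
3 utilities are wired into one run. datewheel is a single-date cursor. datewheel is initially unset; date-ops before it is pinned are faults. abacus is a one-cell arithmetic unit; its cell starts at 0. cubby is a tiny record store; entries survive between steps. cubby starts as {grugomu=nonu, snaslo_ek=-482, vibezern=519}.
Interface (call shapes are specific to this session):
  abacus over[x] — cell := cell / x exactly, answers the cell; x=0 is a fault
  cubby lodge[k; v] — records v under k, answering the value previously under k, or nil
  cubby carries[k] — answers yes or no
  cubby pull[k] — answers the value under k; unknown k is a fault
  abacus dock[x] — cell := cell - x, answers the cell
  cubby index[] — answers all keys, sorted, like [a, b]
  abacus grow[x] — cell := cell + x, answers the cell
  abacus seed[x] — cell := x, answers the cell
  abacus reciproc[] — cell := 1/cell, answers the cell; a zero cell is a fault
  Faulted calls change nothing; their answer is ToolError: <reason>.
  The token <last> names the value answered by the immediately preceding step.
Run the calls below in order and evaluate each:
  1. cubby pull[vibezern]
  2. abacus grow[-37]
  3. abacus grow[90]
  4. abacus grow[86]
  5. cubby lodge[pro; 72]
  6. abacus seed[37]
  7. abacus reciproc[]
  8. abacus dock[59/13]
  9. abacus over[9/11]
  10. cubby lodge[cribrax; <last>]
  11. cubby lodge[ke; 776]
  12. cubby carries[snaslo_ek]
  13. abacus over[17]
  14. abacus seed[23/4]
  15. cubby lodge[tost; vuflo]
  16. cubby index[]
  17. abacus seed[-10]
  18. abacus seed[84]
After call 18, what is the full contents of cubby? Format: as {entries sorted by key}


CALL cubby pull[k=vibezern]
RET  519
CALL abacus grow[x=-37]
RET  -37
CALL abacus grow[x=90]
RET  53
CALL abacus grow[x=86]
RET  139
CALL cubby lodge[k=pro; v=72]
RET  nil
CALL abacus seed[x=37]
RET  37
CALL abacus reciproc[]
RET  1/37
CALL abacus dock[x=59/13]
RET  -2170/481
CALL abacus over[x=9/11]
RET  -23870/4329
CALL cubby lodge[k=cribrax; v=<last>]
RET  nil
CALL cubby lodge[k=ke; v=776]
RET  nil
CALL cubby carries[k=snaslo_ek]
RET  yes
CALL abacus over[x=17]
RET  -23870/73593
CALL abacus seed[x=23/4]
RET  23/4
CALL cubby lodge[k=tost; v=vuflo]
RET  nil
CALL cubby index[]
RET  [cribrax, grugomu, ke, pro, snaslo_ek, tost, vibezern]
CALL abacus seed[x=-10]
RET  -10
CALL abacus seed[x=84]
RET  84

Answer: {cribrax=-23870/4329, grugomu=nonu, ke=776, pro=72, snaslo_ek=-482, tost=vuflo, vibezern=519}


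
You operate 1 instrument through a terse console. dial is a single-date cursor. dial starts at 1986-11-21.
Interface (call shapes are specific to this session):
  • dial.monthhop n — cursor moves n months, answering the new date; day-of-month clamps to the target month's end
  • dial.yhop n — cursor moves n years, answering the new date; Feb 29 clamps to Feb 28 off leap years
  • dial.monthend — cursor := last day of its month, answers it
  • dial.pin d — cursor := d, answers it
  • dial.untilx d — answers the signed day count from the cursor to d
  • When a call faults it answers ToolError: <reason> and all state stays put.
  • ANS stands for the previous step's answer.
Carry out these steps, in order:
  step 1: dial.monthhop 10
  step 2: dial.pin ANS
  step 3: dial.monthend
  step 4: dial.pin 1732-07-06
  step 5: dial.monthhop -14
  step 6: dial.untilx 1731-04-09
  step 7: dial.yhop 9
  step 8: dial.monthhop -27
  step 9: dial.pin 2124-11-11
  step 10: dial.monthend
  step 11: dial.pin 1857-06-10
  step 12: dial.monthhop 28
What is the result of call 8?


·→ monthhop(n='10')
·← 1987-09-21
·→ pin(d='ANS')
·← 1987-09-21
·→ monthend()
·← 1987-09-30
·→ pin(d='1732-07-06')
·← 1732-07-06
·→ monthhop(n='-14')
·← 1731-05-06
·→ untilx(d='1731-04-09')
·← -27
·→ yhop(n='9')
·← 1740-05-06
·→ monthhop(n='-27')
·← 1738-02-06
·→ pin(d='2124-11-11')
·← 2124-11-11
·→ monthend()
·← 2124-11-30
·→ pin(d='1857-06-10')
·← 1857-06-10
·→ monthhop(n='28')
·← 1859-10-10

Answer: 1738-02-06


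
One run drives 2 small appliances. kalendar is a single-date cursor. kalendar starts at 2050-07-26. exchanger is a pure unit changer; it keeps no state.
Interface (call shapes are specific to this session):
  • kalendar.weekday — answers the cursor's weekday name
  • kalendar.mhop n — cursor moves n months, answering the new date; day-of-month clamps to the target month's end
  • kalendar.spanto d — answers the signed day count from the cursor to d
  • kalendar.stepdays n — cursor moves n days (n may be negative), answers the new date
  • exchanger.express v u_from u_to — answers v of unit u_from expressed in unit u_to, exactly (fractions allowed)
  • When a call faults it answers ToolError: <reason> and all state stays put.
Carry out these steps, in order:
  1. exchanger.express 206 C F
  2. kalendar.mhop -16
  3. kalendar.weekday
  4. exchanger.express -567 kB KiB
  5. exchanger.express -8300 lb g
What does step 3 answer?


Answer: Friday

Derivation:
Then express(v: 206, u_from: C, u_to: F), → 2014/5.
Using mhop(n: -16), which returns 2049-03-26.
Now I run weekday, giving Friday.
Now I run express(v: -567, u_from: kB, u_to: KiB), which returns -70875/128.
Invoking express(v: -8300, u_from: lb, u_to: g): -3764816671/1000.


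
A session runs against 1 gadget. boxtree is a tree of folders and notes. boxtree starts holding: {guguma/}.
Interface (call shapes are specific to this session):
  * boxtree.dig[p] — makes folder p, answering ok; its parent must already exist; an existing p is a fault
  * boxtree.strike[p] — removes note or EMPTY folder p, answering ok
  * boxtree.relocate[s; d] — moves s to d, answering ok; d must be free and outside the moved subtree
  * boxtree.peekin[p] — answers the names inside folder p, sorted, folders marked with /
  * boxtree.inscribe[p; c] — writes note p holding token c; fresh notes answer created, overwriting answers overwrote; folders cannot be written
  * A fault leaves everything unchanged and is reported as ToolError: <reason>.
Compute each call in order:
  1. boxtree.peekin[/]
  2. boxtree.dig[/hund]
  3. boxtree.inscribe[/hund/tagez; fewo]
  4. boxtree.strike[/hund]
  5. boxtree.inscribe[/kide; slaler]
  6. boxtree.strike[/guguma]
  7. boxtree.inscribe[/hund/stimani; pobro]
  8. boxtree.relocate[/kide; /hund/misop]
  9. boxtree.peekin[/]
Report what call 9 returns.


Answer: [hund/]

Derivation:
# 1. boxtree.peekin(p='/') -> [guguma/]
# 2. boxtree.dig(p='/hund') -> ok
# 3. boxtree.inscribe(p='/hund/tagez', c='fewo') -> created
# 4. boxtree.strike(p='/hund') -> ToolError: not empty
# 5. boxtree.inscribe(p='/kide', c='slaler') -> created
# 6. boxtree.strike(p='/guguma') -> ok
# 7. boxtree.inscribe(p='/hund/stimani', c='pobro') -> created
# 8. boxtree.relocate(s='/kide', d='/hund/misop') -> ok
# 9. boxtree.peekin(p='/') -> [hund/]


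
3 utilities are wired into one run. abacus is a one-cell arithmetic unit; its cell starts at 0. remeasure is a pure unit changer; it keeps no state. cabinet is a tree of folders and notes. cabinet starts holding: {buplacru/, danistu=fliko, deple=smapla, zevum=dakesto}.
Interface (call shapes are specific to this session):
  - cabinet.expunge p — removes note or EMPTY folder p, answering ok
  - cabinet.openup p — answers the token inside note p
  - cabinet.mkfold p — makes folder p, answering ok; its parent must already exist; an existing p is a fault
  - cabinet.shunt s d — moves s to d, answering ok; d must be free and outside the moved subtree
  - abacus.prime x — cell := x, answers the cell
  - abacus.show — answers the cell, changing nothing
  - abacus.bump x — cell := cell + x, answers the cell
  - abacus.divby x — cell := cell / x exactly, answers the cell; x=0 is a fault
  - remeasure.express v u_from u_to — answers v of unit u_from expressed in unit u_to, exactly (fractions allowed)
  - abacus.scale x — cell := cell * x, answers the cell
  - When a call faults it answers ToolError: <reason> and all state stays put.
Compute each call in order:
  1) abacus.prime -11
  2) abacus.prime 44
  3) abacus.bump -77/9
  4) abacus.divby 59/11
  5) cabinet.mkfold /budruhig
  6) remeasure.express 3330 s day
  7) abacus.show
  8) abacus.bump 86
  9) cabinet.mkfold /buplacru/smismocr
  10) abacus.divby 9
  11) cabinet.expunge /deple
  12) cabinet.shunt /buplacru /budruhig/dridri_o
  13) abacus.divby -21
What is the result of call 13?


Answer: -7025/14337

Derivation:
! 1. abacus.prime(x='-11') == -11
! 2. abacus.prime(x='44') == 44
! 3. abacus.bump(x='-77/9') == 319/9
! 4. abacus.divby(x='59/11') == 3509/531
! 5. cabinet.mkfold(p='/budruhig') == ok
! 6. remeasure.express(v='3330', u_from='s', u_to='day') == 37/960
! 7. abacus.show() == 3509/531
! 8. abacus.bump(x='86') == 49175/531
! 9. cabinet.mkfold(p='/buplacru/smismocr') == ok
! 10. abacus.divby(x='9') == 49175/4779
! 11. cabinet.expunge(p='/deple') == ok
! 12. cabinet.shunt(s='/buplacru', d='/budruhig/dridri_o') == ok
! 13. abacus.divby(x='-21') == -7025/14337


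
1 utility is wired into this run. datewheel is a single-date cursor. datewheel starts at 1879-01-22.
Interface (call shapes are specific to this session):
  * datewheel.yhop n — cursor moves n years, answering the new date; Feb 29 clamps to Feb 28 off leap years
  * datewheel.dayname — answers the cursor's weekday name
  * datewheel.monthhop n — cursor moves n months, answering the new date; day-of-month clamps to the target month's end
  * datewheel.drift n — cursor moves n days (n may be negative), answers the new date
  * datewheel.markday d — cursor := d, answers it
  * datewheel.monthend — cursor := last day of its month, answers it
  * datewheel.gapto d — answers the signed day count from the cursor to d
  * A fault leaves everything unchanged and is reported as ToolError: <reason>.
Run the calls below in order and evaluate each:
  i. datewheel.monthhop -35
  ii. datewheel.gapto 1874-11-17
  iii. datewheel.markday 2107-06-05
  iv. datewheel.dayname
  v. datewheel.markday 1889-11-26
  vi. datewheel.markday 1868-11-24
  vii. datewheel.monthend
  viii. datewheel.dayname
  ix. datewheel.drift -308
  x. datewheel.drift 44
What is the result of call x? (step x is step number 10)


% datewheel.monthhop -35
[out] 1876-02-22
% datewheel.gapto 1874-11-17
[out] -462
% datewheel.markday 2107-06-05
[out] 2107-06-05
% datewheel.dayname
[out] Sunday
% datewheel.markday 1889-11-26
[out] 1889-11-26
% datewheel.markday 1868-11-24
[out] 1868-11-24
% datewheel.monthend
[out] 1868-11-30
% datewheel.dayname
[out] Monday
% datewheel.drift -308
[out] 1868-01-27
% datewheel.drift 44
[out] 1868-03-11

Answer: 1868-03-11


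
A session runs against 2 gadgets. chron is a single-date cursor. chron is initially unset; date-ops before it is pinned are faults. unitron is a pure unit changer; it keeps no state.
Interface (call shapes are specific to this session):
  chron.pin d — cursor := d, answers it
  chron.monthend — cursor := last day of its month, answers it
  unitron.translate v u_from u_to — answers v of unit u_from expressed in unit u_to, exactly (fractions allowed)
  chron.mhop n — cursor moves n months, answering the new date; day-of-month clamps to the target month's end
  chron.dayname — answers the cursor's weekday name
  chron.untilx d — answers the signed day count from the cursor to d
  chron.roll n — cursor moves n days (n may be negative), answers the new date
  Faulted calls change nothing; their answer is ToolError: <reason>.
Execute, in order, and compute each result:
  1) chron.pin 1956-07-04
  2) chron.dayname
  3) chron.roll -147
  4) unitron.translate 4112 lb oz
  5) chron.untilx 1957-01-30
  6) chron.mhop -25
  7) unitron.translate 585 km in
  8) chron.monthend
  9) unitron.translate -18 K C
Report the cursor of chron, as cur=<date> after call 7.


Answer: cur=1954-01-08

Derivation:
I call chron.pin(d='1956-07-04'), — result: 1956-07-04.
I invoke chron.dayname(): Wednesday.
Then chron.roll(n='-147'), → 1956-02-08.
I call unitron.translate(v='4112', u_from='lb', u_to='oz'): 65792.
I invoke chron.untilx(d='1957-01-30'): 357.
Using chron.mhop(n='-25'), — result: 1954-01-08.
Now I run unitron.translate(v='585', u_from='km', u_to='in'), giving 2925000000/127.
Calling chron.monthend: 1954-01-31.
I try unitron.translate(v='-18', u_from='K', u_to='C'), → -5823/20.


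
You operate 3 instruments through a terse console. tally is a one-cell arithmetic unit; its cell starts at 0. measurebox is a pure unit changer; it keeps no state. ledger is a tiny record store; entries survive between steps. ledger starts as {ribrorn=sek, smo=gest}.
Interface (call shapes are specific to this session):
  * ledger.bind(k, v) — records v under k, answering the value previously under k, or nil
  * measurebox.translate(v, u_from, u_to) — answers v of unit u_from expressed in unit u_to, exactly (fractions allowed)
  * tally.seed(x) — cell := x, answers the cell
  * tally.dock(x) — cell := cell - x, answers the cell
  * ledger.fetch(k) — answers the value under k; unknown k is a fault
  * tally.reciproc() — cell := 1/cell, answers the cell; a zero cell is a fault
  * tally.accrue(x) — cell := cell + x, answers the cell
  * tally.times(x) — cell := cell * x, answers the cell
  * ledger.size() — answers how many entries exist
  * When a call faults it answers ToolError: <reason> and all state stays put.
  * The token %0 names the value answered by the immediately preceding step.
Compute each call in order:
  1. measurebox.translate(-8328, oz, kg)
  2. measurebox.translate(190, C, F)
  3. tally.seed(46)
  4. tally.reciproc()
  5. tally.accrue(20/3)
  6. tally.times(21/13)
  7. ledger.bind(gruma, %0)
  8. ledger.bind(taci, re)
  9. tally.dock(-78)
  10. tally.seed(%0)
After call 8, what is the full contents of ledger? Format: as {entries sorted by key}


Do: measurebox.translate[v=-8328; u_from=oz; u_to=kg]
See: -47218965717/200000000
Do: measurebox.translate[v=190; u_from=C; u_to=F]
See: 374
Do: tally.seed[x=46]
See: 46
Do: tally.reciproc[]
See: 1/46
Do: tally.accrue[x=20/3]
See: 923/138
Do: tally.times[x=21/13]
See: 497/46
Do: ledger.bind[k=gruma; v=%0]
See: nil
Do: ledger.bind[k=taci; v=re]
See: nil
Do: tally.dock[x=-78]
See: 4085/46
Do: tally.seed[x=%0]
See: 4085/46

Answer: {gruma=497/46, ribrorn=sek, smo=gest, taci=re}


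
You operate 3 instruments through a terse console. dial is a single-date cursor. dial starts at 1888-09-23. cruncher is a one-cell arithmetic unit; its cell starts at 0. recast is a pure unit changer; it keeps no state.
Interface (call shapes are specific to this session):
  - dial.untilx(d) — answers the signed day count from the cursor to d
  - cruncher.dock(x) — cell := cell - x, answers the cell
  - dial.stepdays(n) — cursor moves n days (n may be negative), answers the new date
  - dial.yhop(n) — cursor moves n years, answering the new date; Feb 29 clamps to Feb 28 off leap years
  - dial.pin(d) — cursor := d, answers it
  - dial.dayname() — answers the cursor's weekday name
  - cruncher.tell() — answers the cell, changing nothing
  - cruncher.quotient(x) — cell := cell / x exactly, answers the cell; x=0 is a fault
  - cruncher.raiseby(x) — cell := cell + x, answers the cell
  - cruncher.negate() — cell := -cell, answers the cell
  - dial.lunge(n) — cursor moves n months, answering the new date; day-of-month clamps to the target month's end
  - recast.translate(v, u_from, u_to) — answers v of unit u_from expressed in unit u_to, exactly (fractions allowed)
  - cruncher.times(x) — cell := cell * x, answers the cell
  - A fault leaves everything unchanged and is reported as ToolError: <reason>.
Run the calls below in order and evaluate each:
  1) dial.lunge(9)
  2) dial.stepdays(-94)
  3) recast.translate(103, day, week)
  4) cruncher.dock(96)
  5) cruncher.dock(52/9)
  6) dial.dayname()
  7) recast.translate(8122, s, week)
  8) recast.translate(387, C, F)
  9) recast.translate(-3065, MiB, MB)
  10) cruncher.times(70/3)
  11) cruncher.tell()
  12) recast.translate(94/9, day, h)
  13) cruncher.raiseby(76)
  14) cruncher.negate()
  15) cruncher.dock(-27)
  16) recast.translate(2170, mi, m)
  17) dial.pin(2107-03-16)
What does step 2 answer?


Answer: 1889-03-21

Derivation:
;; 1. dial.lunge(n='9') == 1889-06-23
;; 2. dial.stepdays(n='-94') == 1889-03-21
;; 3. recast.translate(v='103', u_from='day', u_to='week') == 103/7
;; 4. cruncher.dock(x='96') == -96
;; 5. cruncher.dock(x='52/9') == -916/9
;; 6. dial.dayname() == Thursday
;; 7. recast.translate(v='8122', u_from='s', u_to='week') == 4061/302400
;; 8. recast.translate(v='387', u_from='C', u_to='F') == 3643/5
;; 9. recast.translate(v='-3065', u_from='MiB', u_to='MB') == -10043392/3125
;; 10. cruncher.times(x='70/3') == -64120/27
;; 11. cruncher.tell() == -64120/27
;; 12. recast.translate(v='94/9', u_from='day', u_to='h') == 752/3
;; 13. cruncher.raiseby(x='76') == -62068/27
;; 14. cruncher.negate() == 62068/27
;; 15. cruncher.dock(x='-27') == 62797/27
;; 16. recast.translate(v='2170', u_from='mi', u_to='m') == 87306912/25
;; 17. dial.pin(d='2107-03-16') == 2107-03-16


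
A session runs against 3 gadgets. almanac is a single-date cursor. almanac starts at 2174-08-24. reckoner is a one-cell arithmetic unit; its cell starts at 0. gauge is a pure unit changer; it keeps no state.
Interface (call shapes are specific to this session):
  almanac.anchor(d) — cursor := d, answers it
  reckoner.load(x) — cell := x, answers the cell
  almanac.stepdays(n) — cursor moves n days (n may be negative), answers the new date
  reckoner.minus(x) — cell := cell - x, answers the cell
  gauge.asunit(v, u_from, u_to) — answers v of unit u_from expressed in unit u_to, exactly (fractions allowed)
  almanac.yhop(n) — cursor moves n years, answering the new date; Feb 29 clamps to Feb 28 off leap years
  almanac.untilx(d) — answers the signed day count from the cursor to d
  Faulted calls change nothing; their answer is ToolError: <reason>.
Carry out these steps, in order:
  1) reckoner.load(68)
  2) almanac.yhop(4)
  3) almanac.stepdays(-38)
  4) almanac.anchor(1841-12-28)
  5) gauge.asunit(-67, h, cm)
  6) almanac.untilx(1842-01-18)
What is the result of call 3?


Answer: 2178-07-17

Derivation:
Using load using x='68': 68.
Now I run yhop using n='4', giving 2178-08-24.
Now I run stepdays using n='-38', and observe 2178-07-17.
Next I call anchor using d='1841-12-28', which returns 1841-12-28.
Calling asunit using v='-67', u_from='h', u_to='cm': ToolError: incompatible units.
Using untilx using d='1842-01-18': 21.


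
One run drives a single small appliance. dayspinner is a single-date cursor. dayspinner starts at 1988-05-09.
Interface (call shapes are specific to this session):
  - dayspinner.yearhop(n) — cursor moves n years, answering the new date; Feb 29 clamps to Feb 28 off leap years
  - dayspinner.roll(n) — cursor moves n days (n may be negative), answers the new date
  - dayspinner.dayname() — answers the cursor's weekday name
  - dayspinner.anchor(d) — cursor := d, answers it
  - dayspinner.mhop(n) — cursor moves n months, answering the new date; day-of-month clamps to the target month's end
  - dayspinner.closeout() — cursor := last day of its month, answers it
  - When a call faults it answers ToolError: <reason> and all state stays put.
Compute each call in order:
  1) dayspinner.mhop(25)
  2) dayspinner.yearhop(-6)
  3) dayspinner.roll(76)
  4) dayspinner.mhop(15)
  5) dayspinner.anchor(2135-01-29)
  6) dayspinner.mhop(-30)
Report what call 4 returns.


// mhop(n='25') : 1990-06-09
// yearhop(n='-6') : 1984-06-09
// roll(n='76') : 1984-08-24
// mhop(n='15') : 1985-11-24
// anchor(d='2135-01-29') : 2135-01-29
// mhop(n='-30') : 2132-07-29

Answer: 1985-11-24


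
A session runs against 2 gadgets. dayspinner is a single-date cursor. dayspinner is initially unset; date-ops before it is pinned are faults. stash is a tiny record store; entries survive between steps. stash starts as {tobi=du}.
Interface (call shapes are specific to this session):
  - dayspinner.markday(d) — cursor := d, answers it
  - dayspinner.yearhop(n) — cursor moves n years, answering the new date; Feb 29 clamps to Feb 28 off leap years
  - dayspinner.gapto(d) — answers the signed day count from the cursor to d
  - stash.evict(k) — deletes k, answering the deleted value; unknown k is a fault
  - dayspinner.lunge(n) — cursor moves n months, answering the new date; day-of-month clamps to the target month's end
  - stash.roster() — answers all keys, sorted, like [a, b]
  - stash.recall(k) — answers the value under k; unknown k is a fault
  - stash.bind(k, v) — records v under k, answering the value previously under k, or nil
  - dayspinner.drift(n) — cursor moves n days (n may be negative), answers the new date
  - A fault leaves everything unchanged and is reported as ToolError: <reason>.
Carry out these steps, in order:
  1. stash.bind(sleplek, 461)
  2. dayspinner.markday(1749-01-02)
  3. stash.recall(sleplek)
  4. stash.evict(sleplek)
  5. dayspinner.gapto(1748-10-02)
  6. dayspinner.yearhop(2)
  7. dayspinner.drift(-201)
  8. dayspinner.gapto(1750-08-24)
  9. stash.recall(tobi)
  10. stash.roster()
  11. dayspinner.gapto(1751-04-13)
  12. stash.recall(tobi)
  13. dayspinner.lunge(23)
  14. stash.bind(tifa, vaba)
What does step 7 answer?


Answer: 1750-06-15

Derivation:
[in] bind k=sleplek v=461
  nil
[in] markday d=1749-01-02
  1749-01-02
[in] recall k=sleplek
  461
[in] evict k=sleplek
  461
[in] gapto d=1748-10-02
  -92
[in] yearhop n=2
  1751-01-02
[in] drift n=-201
  1750-06-15
[in] gapto d=1750-08-24
  70
[in] recall k=tobi
  du
[in] roster
  [tobi]
[in] gapto d=1751-04-13
  302
[in] recall k=tobi
  du
[in] lunge n=23
  1752-05-15
[in] bind k=tifa v=vaba
  nil
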